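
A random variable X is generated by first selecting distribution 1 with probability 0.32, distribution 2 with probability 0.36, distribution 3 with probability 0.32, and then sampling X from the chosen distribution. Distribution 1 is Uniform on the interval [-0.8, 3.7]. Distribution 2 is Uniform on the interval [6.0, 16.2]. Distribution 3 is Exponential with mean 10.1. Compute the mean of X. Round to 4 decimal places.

Component means — 1: 1.45; 2: 11.1; 3: 10.1.
E[X] = 0.32·1.45 + 0.36·11.1 + 0.32·10.1 = 7.692.

7.6920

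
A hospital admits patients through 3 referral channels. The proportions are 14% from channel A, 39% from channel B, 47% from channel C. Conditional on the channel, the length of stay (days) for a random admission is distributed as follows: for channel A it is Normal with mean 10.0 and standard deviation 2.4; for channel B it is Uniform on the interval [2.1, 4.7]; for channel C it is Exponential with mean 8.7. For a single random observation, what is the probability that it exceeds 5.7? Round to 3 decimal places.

0.379

Conditional on each channel, P(X > 5.7): A: 0.963407; B: 0; C: 0.519353.
By total probability, P(X > 5.7) = 0.14·0.963407 + 0.39·0 + 0.47·0.519353 = 0.378973.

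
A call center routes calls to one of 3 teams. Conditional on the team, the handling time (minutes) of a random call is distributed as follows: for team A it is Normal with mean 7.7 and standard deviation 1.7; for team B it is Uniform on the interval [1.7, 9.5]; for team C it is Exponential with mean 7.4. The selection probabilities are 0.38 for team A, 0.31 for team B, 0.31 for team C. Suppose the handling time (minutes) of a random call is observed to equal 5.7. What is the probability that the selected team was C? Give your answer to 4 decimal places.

0.1869

Likelihoods f(5.7 | ·): A: 0.117466; B: 0.128205; C: 0.0625524.
Posterior ∝ prior × likelihood. Numerator for C: 0.31·0.0625524 = 0.0193913.
Normalizing constant: 0.38·0.117466 + 0.31·0.128205 + 0.31·0.0625524 = 0.103772.
P(C | observation) = 0.0193913 / 0.103772 = 0.186864.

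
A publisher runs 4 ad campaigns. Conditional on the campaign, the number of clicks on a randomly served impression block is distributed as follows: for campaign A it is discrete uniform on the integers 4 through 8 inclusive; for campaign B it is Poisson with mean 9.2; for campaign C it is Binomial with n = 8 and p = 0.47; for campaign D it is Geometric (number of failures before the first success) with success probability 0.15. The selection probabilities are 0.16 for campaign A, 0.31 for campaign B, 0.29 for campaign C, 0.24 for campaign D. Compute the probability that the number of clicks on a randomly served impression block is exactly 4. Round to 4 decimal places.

Conditional on each campaign, P(X = 4): A: 0.2; B: 0.03016; C: 0.269521; D: 0.0783009.
By total probability, P(X = 4) = 0.16·0.2 + 0.31·0.03016 + 0.29·0.269521 + 0.24·0.0783009 = 0.138303.

0.1383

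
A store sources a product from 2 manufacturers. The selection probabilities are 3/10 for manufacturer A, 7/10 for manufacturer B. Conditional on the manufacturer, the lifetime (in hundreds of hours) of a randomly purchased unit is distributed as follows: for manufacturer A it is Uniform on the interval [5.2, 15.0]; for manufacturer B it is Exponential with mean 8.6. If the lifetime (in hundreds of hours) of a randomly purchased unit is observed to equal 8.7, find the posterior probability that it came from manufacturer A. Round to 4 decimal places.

0.5084

Likelihoods f(8.7 | ·): A: 0.102041; B: 0.0422822.
Posterior ∝ prior × likelihood. Numerator for A: 0.3·0.102041 = 0.0306122.
Normalizing constant: 0.3·0.102041 + 0.7·0.0422822 = 0.0602098.
P(A | observation) = 0.0306122 / 0.0602098 = 0.508427.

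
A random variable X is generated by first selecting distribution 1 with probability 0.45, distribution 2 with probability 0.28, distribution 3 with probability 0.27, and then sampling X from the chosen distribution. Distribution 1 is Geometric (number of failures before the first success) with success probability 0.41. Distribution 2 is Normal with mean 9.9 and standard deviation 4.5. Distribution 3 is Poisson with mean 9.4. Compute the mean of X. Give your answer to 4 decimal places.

Component means — 1: 1.43902; 2: 9.9; 3: 9.4.
E[X] = 0.45·1.43902 + 0.28·9.9 + 0.27·9.4 = 5.95756.

5.9576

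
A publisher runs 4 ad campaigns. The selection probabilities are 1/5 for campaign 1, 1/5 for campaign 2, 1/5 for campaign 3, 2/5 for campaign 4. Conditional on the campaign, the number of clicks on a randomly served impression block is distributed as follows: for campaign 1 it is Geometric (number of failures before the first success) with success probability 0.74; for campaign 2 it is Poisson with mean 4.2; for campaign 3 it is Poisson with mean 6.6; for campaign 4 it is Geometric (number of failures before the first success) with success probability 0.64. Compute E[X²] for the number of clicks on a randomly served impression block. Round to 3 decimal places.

For each component E[X²] = Var + (mean)², giving 1: 0.598247; 2: 21.84; 3: 50.16; 4: 1.19531.
Overall E[X²] = 0.2·0.598247 + 0.2·21.84 + 0.2·50.16 + 0.4·1.19531 = 14.9978.

14.998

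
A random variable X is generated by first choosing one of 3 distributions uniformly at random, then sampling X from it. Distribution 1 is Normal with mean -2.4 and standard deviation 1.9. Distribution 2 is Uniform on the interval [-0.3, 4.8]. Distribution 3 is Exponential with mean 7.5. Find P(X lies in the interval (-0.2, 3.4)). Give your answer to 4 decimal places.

0.3976

Conditional on each component, P(-0.2 < X < 3.4): 1: 0.122319; 2: 0.705882; 3: 0.364494.
By total probability, P(-0.2 < X < 3.4) = 0.333333·0.122319 + 0.333333·0.705882 + 0.333333·0.364494 = 0.397565.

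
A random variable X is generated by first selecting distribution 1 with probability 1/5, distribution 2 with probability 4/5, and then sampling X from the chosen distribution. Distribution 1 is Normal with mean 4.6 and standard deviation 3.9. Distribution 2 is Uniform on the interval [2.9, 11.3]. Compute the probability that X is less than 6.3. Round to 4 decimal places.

Conditional on each component, P(X < 6.3): 1: 0.668544; 2: 0.404762.
By total probability, P(X < 6.3) = 0.2·0.668544 + 0.8·0.404762 = 0.457518.

0.4575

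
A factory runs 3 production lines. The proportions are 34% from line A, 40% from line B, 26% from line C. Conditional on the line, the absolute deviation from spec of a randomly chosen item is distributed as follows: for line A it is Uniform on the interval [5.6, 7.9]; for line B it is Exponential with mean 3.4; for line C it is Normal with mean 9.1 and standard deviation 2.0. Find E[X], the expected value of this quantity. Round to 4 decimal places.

6.0210

Component means — A: 6.75; B: 3.4; C: 9.1.
E[X] = 0.34·6.75 + 0.4·3.4 + 0.26·9.1 = 6.021.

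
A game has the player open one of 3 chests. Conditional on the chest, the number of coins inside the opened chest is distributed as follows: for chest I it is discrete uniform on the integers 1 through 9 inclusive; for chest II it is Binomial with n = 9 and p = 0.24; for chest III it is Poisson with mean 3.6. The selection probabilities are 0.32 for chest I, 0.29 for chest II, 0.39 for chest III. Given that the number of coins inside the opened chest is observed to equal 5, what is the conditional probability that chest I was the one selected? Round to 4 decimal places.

0.3593

Likelihoods P(X=5 | ·): I: 0.111111; II: 0.033472; III: 0.13768.
Posterior ∝ prior × likelihood. Numerator for I: 0.32·0.111111 = 0.0355556.
Normalizing constant: 0.32·0.111111 + 0.29·0.033472 + 0.39·0.13768 = 0.0989577.
P(I | observation) = 0.0355556 / 0.0989577 = 0.359301.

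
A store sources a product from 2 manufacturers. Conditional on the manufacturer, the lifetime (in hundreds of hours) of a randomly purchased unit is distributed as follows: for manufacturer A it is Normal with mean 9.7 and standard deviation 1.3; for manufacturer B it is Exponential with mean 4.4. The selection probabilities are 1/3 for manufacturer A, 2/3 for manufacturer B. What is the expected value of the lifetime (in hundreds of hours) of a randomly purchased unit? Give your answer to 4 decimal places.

6.1667

Component means — A: 9.7; B: 4.4.
E[X] = 0.333333·9.7 + 0.666667·4.4 = 6.16667.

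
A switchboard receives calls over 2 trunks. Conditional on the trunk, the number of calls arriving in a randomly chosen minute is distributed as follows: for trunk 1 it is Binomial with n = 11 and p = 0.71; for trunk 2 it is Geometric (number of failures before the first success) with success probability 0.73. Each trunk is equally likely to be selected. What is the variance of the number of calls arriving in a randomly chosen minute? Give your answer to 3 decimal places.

15.225

Per component, 1: μ=7.81, E[X²]=63.261; 2: μ=0.369863, E[X²]=0.64346.
E[X] = 0.5·7.81 + 0.5·0.369863 = 4.08993.
E[X²] = 0.5·63.261 + 0.5·0.64346 = 31.9522.
Var(X) = E[X²] − (E[X])² = 31.9522 − 16.7275 = 15.2247.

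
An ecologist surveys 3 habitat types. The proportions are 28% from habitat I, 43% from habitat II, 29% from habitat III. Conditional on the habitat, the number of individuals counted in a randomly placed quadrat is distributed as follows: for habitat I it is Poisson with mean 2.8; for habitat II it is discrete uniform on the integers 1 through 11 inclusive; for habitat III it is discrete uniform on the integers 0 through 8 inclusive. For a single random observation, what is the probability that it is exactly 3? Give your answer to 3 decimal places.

0.134

Conditional on each habitat, P(X = 3): I: 0.222484; II: 0.0909091; III: 0.111111.
By total probability, P(X = 3) = 0.28·0.222484 + 0.43·0.0909091 + 0.29·0.111111 = 0.133609.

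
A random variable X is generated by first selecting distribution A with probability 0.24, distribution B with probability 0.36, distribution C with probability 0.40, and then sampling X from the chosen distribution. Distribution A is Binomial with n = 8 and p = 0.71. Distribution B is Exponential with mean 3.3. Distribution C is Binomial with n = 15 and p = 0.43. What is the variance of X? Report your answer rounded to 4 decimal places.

7.7615

Per component, A: μ=5.68, E[X²]=33.9096; B: μ=3.3, E[X²]=21.78; C: μ=6.45, E[X²]=45.279.
E[X] = 0.24·5.68 + 0.36·3.3 + 0.4·6.45 = 5.1312.
E[X²] = 0.24·33.9096 + 0.36·21.78 + 0.4·45.279 = 34.0907.
Var(X) = E[X²] − (E[X])² = 34.0907 − 26.3292 = 7.76149.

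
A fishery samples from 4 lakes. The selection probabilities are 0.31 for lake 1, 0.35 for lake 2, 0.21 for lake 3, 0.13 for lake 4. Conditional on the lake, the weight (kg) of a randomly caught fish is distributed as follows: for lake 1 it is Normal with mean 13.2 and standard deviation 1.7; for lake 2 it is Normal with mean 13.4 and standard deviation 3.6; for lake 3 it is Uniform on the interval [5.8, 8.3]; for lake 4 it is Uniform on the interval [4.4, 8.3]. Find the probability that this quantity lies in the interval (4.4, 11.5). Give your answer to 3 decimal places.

0.492

Conditional on each lake, P(4.4 < X < 11.5): 1: 0.158655; 2: 0.292617; 3: 1; 4: 1.
By total probability, P(4.4 < X < 11.5) = 0.31·0.158655 + 0.35·0.292617 + 0.21·1 + 0.13·1 = 0.491599.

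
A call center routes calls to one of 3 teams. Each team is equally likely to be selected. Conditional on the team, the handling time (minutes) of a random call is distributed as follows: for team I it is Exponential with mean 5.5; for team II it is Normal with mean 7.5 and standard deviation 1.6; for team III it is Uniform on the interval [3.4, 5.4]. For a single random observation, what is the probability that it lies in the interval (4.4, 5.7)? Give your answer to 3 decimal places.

Conditional on each team, P(4.4 < X < 5.7): I: 0.0945867; II: 0.103952; III: 0.5.
By total probability, P(4.4 < X < 5.7) = 0.333333·0.0945867 + 0.333333·0.103952 + 0.333333·0.5 = 0.232846.

0.233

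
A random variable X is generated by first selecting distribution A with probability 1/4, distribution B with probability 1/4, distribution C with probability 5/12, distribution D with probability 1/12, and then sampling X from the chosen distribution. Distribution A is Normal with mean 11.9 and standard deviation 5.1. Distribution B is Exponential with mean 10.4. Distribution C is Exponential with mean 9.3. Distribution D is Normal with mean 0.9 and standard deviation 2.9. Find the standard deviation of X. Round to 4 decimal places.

Per component, A: μ=11.9, E[X²]=167.62; B: μ=10.4, E[X²]=216.32; C: μ=9.3, E[X²]=172.98; D: μ=0.9, E[X²]=9.22.
E[X] = 0.25·11.9 + 0.25·10.4 + 0.416667·9.3 + 0.0833333·0.9 = 9.525.
E[X²] = 0.25·167.62 + 0.25·216.32 + 0.416667·172.98 + 0.0833333·9.22 = 168.828.
Var(X) = E[X²] − (E[X])² = 168.828 − 90.7256 = 78.1027.
SD(X) = √78.1027 = 8.83757.

8.8376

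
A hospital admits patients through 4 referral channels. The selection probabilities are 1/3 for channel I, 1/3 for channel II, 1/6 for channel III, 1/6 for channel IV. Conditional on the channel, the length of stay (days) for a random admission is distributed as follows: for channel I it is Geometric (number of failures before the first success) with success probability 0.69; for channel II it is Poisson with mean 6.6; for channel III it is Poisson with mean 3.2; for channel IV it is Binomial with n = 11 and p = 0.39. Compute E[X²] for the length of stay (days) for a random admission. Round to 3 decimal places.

For each component E[X²] = Var + (mean)², giving I: 0.852972; II: 50.16; III: 13.44; IV: 21.021.
Overall E[X²] = 0.333333·0.852972 + 0.333333·50.16 + 0.166667·13.44 + 0.166667·21.021 = 22.7478.

22.748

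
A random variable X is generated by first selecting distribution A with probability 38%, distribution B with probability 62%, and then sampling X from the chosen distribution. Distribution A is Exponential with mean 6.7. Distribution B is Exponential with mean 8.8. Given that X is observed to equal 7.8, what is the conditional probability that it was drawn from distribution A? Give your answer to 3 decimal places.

Likelihoods f(7.8 | ·): A: 0.0465939; B: 0.0468354.
Posterior ∝ prior × likelihood. Numerator for A: 0.38·0.0465939 = 0.0177057.
Normalizing constant: 0.38·0.0465939 + 0.62·0.0468354 = 0.0467436.
P(A | observation) = 0.0177057 / 0.0467436 = 0.378782.

0.379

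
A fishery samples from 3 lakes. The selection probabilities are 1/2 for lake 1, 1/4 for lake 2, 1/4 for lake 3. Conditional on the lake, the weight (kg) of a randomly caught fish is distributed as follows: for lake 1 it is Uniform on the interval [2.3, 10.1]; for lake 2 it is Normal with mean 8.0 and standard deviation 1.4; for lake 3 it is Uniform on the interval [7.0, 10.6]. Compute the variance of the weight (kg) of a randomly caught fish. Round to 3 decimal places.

4.585

Per component, 1: μ=6.2, E[X²]=43.51; 2: μ=8, E[X²]=65.96; 3: μ=8.8, E[X²]=78.52.
E[X] = 0.5·6.2 + 0.25·8 + 0.25·8.8 = 7.3.
E[X²] = 0.5·43.51 + 0.25·65.96 + 0.25·78.52 = 57.875.
Var(X) = E[X²] − (E[X])² = 57.875 − 53.29 = 4.585.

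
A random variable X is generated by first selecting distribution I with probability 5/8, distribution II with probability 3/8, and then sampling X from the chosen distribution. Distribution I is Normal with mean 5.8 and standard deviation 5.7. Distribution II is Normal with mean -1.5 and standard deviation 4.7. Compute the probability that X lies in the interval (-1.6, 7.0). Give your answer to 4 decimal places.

Conditional on each component, P(-1.6 < X < 7.0): I: 0.48627; II: 0.473224.
By total probability, P(-1.6 < X < 7.0) = 0.625·0.48627 + 0.375·0.473224 = 0.481378.

0.4814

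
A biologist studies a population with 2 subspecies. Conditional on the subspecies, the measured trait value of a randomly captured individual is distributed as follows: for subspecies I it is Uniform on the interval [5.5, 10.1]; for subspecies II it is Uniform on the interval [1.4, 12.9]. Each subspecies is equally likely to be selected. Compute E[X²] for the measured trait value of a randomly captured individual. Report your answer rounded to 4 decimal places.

For each component E[X²] = Var + (mean)², giving I: 62.6033; II: 62.1433.
Overall E[X²] = 0.5·62.6033 + 0.5·62.1433 = 62.3733.

62.3733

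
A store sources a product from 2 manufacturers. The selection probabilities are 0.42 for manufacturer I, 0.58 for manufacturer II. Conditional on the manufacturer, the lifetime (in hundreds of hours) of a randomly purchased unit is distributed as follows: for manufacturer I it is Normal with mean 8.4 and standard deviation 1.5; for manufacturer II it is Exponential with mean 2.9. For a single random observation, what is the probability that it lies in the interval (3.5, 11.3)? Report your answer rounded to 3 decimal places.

Conditional on each manufacturer, P(3.5 < X < 11.3): I: 0.972858; II: 0.278812.
By total probability, P(3.5 < X < 11.3) = 0.42·0.972858 + 0.58·0.278812 = 0.570312.

0.570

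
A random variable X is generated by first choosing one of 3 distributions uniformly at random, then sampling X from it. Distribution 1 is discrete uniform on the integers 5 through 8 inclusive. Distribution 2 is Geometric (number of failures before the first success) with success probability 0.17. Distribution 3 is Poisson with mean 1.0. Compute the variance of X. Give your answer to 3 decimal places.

Per component, 1: μ=6.5, E[X²]=43.5; 2: μ=4.88235, E[X²]=52.5571; 3: μ=1, E[X²]=2.
E[X] = 0.333333·6.5 + 0.333333·4.88235 + 0.333333·1 = 4.12745.
E[X²] = 0.333333·43.5 + 0.333333·52.5571 + 0.333333·2 = 32.6857.
Var(X) = E[X²] − (E[X])² = 32.6857 − 17.0359 = 15.6498.

15.650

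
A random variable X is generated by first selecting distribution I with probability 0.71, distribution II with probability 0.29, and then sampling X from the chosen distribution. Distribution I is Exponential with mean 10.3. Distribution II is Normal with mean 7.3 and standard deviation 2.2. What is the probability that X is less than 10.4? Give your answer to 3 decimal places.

0.718

Conditional on each component, P(X < 10.4): I: 0.635675; II: 0.920596.
By total probability, P(X < 10.4) = 0.71·0.635675 + 0.29·0.920596 = 0.718302.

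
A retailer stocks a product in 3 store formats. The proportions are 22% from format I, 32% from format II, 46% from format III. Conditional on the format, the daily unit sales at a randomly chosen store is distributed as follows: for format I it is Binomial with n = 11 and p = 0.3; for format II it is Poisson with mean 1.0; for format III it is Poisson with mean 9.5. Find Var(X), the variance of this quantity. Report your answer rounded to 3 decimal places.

20.096

Per component, I: μ=3.3, E[X²]=13.2; II: μ=1, E[X²]=2; III: μ=9.5, E[X²]=99.75.
E[X] = 0.22·3.3 + 0.32·1 + 0.46·9.5 = 5.416.
E[X²] = 0.22·13.2 + 0.32·2 + 0.46·99.75 = 49.429.
Var(X) = E[X²] − (E[X])² = 49.429 − 29.3331 = 20.0959.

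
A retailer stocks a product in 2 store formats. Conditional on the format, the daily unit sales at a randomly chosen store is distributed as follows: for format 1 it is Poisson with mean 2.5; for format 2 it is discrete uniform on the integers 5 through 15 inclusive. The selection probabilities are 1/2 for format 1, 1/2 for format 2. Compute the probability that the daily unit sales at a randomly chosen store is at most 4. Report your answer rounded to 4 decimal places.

0.4456

Conditional on each format, P(X ≤ 4): 1: 0.891178; 2: 0.
By total probability, P(X ≤ 4) = 0.5·0.891178 + 0.5·0 = 0.445589.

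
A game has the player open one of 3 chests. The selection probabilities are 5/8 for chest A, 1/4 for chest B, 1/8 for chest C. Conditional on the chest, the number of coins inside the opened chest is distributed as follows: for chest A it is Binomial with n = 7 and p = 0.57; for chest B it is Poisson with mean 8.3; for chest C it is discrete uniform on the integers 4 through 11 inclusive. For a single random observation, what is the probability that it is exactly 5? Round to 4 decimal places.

Conditional on each chest, P(X = 5): A: 0.233631; B: 0.0815765; C: 0.125.
By total probability, P(X = 5) = 0.625·0.233631 + 0.25·0.0815765 + 0.125·0.125 = 0.182039.

0.1820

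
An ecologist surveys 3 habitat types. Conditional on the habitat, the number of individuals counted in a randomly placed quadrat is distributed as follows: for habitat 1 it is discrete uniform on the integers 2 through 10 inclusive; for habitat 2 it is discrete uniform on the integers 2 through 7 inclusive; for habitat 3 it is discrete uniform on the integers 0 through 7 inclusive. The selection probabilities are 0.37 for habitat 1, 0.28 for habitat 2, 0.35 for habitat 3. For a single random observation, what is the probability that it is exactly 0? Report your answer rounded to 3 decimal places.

Conditional on each habitat, P(X = 0): 1: 0; 2: 0; 3: 0.125.
By total probability, P(X = 0) = 0.37·0 + 0.28·0 + 0.35·0.125 = 0.04375.

0.044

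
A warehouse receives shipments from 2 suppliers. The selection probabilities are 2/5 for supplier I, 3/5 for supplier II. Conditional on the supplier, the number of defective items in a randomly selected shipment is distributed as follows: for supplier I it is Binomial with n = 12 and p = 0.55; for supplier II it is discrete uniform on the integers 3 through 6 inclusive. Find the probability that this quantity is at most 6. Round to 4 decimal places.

0.7892

Conditional on each supplier, P(X ≤ 6): I: 0.47307; II: 1.
By total probability, P(X ≤ 6) = 0.4·0.47307 + 0.6·1 = 0.789228.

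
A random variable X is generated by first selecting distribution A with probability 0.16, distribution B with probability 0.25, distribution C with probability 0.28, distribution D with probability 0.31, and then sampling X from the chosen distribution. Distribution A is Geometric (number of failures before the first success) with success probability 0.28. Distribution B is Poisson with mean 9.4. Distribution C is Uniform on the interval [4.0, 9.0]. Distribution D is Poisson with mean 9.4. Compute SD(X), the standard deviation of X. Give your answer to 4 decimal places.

Per component, A: μ=2.57143, E[X²]=15.7959; B: μ=9.4, E[X²]=97.76; C: μ=6.5, E[X²]=44.3333; D: μ=9.4, E[X²]=97.76.
E[X] = 0.16·2.57143 + 0.25·9.4 + 0.28·6.5 + 0.31·9.4 = 7.49543.
E[X²] = 0.16·15.7959 + 0.25·97.76 + 0.28·44.3333 + 0.31·97.76 = 69.6863.
Var(X) = E[X²] − (E[X])² = 69.6863 − 56.1814 = 13.5048.
SD(X) = √13.5048 = 3.67489.

3.6749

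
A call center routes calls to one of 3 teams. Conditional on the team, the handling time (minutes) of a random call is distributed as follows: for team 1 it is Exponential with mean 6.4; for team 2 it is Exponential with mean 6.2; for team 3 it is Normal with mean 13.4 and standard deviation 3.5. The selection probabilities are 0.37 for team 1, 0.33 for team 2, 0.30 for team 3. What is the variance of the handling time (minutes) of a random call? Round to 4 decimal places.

42.0914

Per component, 1: μ=6.4, E[X²]=81.92; 2: μ=6.2, E[X²]=76.88; 3: μ=13.4, E[X²]=191.81.
E[X] = 0.37·6.4 + 0.33·6.2 + 0.3·13.4 = 8.434.
E[X²] = 0.37·81.92 + 0.33·76.88 + 0.3·191.81 = 113.224.
Var(X) = E[X²] − (E[X])² = 113.224 − 71.1324 = 42.0914.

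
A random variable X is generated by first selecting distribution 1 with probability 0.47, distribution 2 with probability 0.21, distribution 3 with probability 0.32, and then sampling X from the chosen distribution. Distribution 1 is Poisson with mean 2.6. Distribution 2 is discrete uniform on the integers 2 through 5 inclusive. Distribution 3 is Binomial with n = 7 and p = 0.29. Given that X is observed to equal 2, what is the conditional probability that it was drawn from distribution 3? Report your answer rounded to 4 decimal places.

Likelihoods P(X=2 | ·): 1: 0.251045; 2: 0.25; 3: 0.318645.
Posterior ∝ prior × likelihood. Numerator for 3: 0.32·0.318645 = 0.101966.
Normalizing constant: 0.47·0.251045 + 0.21·0.25 + 0.32·0.318645 = 0.272457.
P(3 | observation) = 0.101966 / 0.272457 = 0.374247.

0.3742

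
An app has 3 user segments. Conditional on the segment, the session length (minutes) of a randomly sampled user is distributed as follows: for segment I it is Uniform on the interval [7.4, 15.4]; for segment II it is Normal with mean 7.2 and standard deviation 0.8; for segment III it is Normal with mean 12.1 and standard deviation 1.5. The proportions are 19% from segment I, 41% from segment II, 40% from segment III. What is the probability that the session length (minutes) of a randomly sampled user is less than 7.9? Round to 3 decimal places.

Conditional on each segment, P(X < 7.9): I: 0.0625; II: 0.809213; III: 0.00255513.
By total probability, P(X < 7.9) = 0.19·0.0625 + 0.41·0.809213 + 0.4·0.00255513 = 0.344674.

0.345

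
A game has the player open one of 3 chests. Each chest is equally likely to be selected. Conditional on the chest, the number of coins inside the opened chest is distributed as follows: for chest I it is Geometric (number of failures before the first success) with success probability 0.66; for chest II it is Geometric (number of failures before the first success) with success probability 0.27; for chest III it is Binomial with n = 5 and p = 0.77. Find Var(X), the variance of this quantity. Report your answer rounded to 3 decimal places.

5.807

Per component, I: μ=0.515152, E[X²]=1.04591; II: μ=2.7037, E[X²]=17.3237; III: μ=3.85, E[X²]=15.708.
E[X] = 0.333333·0.515152 + 0.333333·2.7037 + 0.333333·3.85 = 2.35629.
E[X²] = 0.333333·1.04591 + 0.333333·17.3237 + 0.333333·15.708 = 11.3592.
Var(X) = E[X²] − (E[X])² = 11.3592 − 5.55208 = 5.80714.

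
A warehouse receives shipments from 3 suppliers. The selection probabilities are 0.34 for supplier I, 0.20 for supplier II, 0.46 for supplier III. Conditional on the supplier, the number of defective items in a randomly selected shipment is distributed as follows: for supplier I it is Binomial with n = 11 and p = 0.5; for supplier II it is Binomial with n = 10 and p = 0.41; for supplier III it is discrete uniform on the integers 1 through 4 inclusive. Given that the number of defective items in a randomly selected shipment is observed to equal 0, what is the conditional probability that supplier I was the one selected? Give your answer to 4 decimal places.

0.1397

Likelihoods P(X=0 | ·): I: 0.000488281; II: 0.00511117; III: 0.
Posterior ∝ prior × likelihood. Numerator for I: 0.34·0.000488281 = 0.000166016.
Normalizing constant: 0.34·0.000488281 + 0.2·0.00511117 + 0.46·0 = 0.00118825.
P(I | observation) = 0.000166016 / 0.00118825 = 0.139714.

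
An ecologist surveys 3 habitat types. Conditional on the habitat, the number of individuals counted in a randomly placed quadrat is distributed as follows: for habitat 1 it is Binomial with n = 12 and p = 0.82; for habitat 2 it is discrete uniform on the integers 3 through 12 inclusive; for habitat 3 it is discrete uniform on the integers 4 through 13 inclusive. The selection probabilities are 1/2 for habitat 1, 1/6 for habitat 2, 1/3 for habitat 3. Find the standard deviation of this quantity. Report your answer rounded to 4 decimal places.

Per component, 1: μ=9.84, E[X²]=98.5968; 2: μ=7.5, E[X²]=64.5; 3: μ=8.5, E[X²]=80.5.
E[X] = 0.5·9.84 + 0.166667·7.5 + 0.333333·8.5 = 9.00333.
E[X²] = 0.5·98.5968 + 0.166667·64.5 + 0.333333·80.5 = 86.8817.
Var(X) = E[X²] − (E[X])² = 86.8817 − 81.06 = 5.82172.
SD(X) = √5.82172 = 2.41282.

2.4128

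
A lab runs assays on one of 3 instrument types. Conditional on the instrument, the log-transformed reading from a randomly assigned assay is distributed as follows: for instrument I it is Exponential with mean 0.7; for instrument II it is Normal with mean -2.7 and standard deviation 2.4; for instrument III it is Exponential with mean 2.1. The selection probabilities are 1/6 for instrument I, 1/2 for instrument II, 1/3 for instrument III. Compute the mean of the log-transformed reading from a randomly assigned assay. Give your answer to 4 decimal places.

Component means — I: 0.7; II: -2.7; III: 2.1.
E[X] = 0.166667·0.7 + 0.5·-2.7 + 0.333333·2.1 = -0.533333.

-0.5333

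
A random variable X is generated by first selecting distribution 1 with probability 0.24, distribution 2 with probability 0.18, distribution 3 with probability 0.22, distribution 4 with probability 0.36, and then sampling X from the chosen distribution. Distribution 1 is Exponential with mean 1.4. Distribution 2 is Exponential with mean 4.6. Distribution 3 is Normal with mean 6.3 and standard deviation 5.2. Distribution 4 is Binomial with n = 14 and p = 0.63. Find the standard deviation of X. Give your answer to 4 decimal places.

4.4318

Per component, 1: μ=1.4, E[X²]=3.92; 2: μ=4.6, E[X²]=42.32; 3: μ=6.3, E[X²]=66.73; 4: μ=8.82, E[X²]=81.0558.
E[X] = 0.24·1.4 + 0.18·4.6 + 0.22·6.3 + 0.36·8.82 = 5.7252.
E[X²] = 0.24·3.92 + 0.18·42.32 + 0.22·66.73 + 0.36·81.0558 = 52.4191.
Var(X) = E[X²] − (E[X])² = 52.4191 − 32.7779 = 19.6412.
SD(X) = √19.6412 = 4.43184.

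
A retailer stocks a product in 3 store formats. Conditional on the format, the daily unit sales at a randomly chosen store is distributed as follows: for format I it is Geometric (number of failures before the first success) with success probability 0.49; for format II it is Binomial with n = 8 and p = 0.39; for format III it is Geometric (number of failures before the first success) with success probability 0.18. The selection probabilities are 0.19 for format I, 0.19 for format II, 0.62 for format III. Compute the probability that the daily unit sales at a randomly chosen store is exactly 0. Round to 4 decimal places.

Conditional on each format, P(X = 0): I: 0.49; II: 0.0191707; III: 0.18.
By total probability, P(X = 0) = 0.19·0.49 + 0.19·0.0191707 + 0.62·0.18 = 0.208342.

0.2083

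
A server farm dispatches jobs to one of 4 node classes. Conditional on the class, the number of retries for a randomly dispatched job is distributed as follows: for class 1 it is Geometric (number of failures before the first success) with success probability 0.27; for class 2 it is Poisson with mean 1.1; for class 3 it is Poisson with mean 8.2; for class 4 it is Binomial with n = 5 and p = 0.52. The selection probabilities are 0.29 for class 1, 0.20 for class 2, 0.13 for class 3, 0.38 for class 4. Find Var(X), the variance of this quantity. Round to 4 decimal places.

Per component, 1: μ=2.7037, E[X²]=17.3237; 2: μ=1.1, E[X²]=2.31; 3: μ=8.2, E[X²]=75.44; 4: μ=2.6, E[X²]=8.008.
E[X] = 0.29·2.7037 + 0.2·1.1 + 0.13·8.2 + 0.38·2.6 = 3.05807.
E[X²] = 0.29·17.3237 + 0.2·2.31 + 0.13·75.44 + 0.38·8.008 = 18.3361.
Var(X) = E[X²] − (E[X])² = 18.3361 − 9.35182 = 8.9843.

8.9843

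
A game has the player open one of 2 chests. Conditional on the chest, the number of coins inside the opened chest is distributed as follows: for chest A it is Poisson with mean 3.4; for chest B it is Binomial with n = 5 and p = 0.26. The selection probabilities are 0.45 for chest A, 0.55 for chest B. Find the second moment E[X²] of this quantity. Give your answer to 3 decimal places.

For each component E[X²] = Var + (mean)², giving A: 14.96; B: 2.652.
Overall E[X²] = 0.45·14.96 + 0.55·2.652 = 8.1906.

8.191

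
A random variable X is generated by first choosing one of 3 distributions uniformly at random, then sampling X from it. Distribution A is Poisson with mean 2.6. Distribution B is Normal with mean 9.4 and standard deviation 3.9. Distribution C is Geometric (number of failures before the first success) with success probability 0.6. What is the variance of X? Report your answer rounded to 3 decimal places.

20.335

Per component, A: μ=2.6, E[X²]=9.36; B: μ=9.4, E[X²]=103.57; C: μ=0.666667, E[X²]=1.55556.
E[X] = 0.333333·2.6 + 0.333333·9.4 + 0.333333·0.666667 = 4.22222.
E[X²] = 0.333333·9.36 + 0.333333·103.57 + 0.333333·1.55556 = 38.1619.
Var(X) = E[X²] − (E[X])² = 38.1619 − 17.8272 = 20.3347.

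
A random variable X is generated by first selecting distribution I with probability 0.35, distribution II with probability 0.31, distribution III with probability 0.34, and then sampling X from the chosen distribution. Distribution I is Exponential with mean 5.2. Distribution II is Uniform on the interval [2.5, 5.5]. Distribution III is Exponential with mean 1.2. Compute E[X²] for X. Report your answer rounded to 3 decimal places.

For each component E[X²] = Var + (mean)², giving I: 54.08; II: 16.75; III: 2.88.
Overall E[X²] = 0.35·54.08 + 0.31·16.75 + 0.34·2.88 = 25.0997.

25.100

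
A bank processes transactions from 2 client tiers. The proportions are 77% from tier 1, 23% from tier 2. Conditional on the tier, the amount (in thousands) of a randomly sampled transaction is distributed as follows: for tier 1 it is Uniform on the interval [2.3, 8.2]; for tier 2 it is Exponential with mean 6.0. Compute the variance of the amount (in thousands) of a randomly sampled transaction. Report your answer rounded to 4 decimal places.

10.6133

Per component, 1: μ=5.25, E[X²]=30.4633; 2: μ=6, E[X²]=72.
E[X] = 0.77·5.25 + 0.23·6 = 5.4225.
E[X²] = 0.77·30.4633 + 0.23·72 = 40.0168.
Var(X) = E[X²] − (E[X])² = 40.0168 − 29.4035 = 10.6133.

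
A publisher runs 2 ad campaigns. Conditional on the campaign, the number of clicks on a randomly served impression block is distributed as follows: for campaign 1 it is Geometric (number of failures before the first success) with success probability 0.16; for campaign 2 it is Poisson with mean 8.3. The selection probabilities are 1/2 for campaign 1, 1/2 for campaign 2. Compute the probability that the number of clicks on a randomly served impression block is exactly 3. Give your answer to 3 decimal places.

Conditional on each campaign, P(X = 3): 1: 0.0948326; 2: 0.0236831.
By total probability, P(X = 3) = 0.5·0.0948326 + 0.5·0.0236831 = 0.0592579.

0.059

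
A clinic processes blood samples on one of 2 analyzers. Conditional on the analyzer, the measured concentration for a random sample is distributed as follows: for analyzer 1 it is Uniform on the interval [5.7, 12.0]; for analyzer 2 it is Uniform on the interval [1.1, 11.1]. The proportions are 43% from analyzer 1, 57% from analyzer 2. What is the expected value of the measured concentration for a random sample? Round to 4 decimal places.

7.2825

Component means — 1: 8.85; 2: 6.1.
E[X] = 0.43·8.85 + 0.57·6.1 = 7.2825.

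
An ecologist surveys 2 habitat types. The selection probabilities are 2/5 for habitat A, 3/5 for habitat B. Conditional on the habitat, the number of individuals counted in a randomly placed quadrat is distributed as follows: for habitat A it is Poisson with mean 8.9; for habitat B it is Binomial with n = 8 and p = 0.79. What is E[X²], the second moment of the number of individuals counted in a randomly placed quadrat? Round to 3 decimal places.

60.006

For each component E[X²] = Var + (mean)², giving A: 88.11; B: 41.2696.
Overall E[X²] = 0.4·88.11 + 0.6·41.2696 = 60.0058.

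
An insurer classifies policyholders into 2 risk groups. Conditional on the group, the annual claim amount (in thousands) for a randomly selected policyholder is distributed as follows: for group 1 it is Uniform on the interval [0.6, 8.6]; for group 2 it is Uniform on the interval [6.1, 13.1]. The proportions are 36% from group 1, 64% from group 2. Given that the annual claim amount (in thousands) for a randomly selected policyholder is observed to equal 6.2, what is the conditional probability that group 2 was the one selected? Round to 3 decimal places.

Likelihoods f(6.2 | ·): 1: 0.125; 2: 0.142857.
Posterior ∝ prior × likelihood. Numerator for 2: 0.64·0.142857 = 0.0914286.
Normalizing constant: 0.36·0.125 + 0.64·0.142857 = 0.136429.
P(2 | observation) = 0.0914286 / 0.136429 = 0.670157.

0.670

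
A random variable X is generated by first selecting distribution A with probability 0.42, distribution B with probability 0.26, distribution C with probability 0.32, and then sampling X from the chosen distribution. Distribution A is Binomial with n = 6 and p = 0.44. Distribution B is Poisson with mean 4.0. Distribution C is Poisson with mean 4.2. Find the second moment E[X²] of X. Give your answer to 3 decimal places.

For each component E[X²] = Var + (mean)², giving A: 8.448; B: 20; C: 21.84.
Overall E[X²] = 0.42·8.448 + 0.26·20 + 0.32·21.84 = 15.737.

15.737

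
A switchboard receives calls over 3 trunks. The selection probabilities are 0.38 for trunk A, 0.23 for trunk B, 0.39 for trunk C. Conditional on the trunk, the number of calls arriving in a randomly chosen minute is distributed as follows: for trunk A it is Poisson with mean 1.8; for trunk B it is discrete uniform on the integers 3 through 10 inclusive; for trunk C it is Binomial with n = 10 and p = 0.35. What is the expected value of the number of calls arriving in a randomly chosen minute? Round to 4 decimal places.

Component means — A: 1.8; B: 6.5; C: 3.5.
E[X] = 0.38·1.8 + 0.23·6.5 + 0.39·3.5 = 3.544.

3.5440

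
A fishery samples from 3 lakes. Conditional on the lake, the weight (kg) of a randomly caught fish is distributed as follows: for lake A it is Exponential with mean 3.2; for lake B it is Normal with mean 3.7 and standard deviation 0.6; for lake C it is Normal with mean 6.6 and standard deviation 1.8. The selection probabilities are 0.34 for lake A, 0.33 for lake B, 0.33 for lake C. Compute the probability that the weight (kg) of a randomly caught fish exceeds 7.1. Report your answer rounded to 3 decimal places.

0.166

Conditional on each lake, P(X > 7.1): A: 0.108745; B: 7.28011e-09; C: 0.390591.
By total probability, P(X > 7.1) = 0.34·0.108745 + 0.33·7.28011e-09 + 0.33·0.390591 = 0.165868.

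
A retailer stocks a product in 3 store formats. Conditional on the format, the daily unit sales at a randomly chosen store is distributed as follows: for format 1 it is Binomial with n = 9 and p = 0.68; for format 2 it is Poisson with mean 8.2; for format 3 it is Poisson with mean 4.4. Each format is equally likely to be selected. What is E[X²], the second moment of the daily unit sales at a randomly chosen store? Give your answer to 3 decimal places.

For each component E[X²] = Var + (mean)², giving 1: 39.4128; 2: 75.44; 3: 23.76.
Overall E[X²] = 0.333333·39.4128 + 0.333333·75.44 + 0.333333·23.76 = 46.2043.

46.204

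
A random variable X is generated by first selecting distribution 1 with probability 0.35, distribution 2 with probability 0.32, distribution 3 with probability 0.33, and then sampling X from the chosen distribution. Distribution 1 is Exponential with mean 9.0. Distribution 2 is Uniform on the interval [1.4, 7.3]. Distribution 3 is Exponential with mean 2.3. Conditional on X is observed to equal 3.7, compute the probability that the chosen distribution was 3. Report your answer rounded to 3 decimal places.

Likelihoods f(3.7 | ·): 1: 0.073657; 2: 0.169492; 3: 0.0870211.
Posterior ∝ prior × likelihood. Numerator for 3: 0.33·0.0870211 = 0.028717.
Normalizing constant: 0.35·0.073657 + 0.32·0.169492 + 0.33·0.0870211 = 0.108734.
P(3 | observation) = 0.028717 / 0.108734 = 0.264102.

0.264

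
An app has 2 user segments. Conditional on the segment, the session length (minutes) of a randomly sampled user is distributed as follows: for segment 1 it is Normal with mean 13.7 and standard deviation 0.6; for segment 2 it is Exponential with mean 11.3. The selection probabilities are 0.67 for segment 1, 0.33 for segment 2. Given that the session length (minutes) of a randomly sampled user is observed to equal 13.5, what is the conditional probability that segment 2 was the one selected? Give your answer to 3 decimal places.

0.021

Likelihoods f(13.5 | ·): 1: 0.628972; 2: 0.0267963.
Posterior ∝ prior × likelihood. Numerator for 2: 0.33·0.0267963 = 0.00884277.
Normalizing constant: 0.67·0.628972 + 0.33·0.0267963 = 0.430254.
P(2 | observation) = 0.00884277 / 0.430254 = 0.0205524.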